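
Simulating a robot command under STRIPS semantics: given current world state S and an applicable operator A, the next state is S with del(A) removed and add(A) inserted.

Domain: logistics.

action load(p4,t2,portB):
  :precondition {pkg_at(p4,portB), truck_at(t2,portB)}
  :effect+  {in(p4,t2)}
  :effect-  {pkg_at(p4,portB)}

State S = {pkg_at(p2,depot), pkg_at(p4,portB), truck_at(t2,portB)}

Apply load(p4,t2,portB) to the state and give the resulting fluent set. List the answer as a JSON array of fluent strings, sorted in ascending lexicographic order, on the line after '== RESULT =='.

Progress:
  pre ⊆ S: {pkg_at(p4,portB), truck_at(t2,portB)} ⊆ S  — applicable
  S \ del = {pkg_at(p2,depot), truck_at(t2,portB)}
  ∪ add   = {in(p4,t2), pkg_at(p2,depot), truck_at(t2,portB)}

== RESULT ==
["in(p4,t2)", "pkg_at(p2,depot)", "truck_at(t2,portB)"]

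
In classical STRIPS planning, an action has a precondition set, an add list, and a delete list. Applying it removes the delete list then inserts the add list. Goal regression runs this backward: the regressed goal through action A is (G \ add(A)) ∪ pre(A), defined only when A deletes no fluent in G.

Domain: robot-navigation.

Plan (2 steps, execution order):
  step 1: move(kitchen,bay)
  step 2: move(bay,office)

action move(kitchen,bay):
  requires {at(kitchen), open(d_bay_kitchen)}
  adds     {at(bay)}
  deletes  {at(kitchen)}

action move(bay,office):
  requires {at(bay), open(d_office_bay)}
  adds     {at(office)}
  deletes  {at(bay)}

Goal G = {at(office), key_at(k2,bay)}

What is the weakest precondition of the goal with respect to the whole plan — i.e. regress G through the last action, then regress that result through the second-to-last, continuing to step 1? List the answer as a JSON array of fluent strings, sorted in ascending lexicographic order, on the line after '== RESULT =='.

Work backward from the goal:
  through step 2 (move(bay,office)): drop {at(office)}, keep {key_at(k2,bay)}, require {at(bay), open(d_office_bay)}
    → {at(bay), key_at(k2,bay), open(d_office_bay)}
  through step 1 (move(kitchen,bay)): drop {at(bay)}, keep {key_at(k2,bay), open(d_office_bay)}, require {at(kitchen), open(d_bay_kitchen)}
    → {at(kitchen), key_at(k2,bay), open(d_bay_kitchen), open(d_office_bay)}

== RESULT ==
["at(kitchen)", "key_at(k2,bay)", "open(d_bay_kitchen)", "open(d_office_bay)"]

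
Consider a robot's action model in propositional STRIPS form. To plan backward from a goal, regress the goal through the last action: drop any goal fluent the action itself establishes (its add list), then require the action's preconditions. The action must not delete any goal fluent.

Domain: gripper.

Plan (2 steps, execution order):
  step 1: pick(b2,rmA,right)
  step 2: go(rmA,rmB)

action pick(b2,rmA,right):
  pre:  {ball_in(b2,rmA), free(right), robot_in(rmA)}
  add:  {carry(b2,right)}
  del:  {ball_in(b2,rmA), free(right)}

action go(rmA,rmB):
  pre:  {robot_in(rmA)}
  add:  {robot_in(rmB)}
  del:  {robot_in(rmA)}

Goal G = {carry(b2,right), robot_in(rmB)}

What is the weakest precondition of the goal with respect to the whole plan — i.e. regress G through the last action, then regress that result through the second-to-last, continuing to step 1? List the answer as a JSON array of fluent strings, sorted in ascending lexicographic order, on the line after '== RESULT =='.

Regress step by step:
  through step 2 (go(rmA,rmB)): drop {robot_in(rmB)}, keep {carry(b2,right)}, require {robot_in(rmA)}
    → {carry(b2,right), robot_in(rmA)}
  through step 1 (pick(b2,rmA,right)): drop {carry(b2,right)}, keep {robot_in(rmA)}, require {ball_in(b2,rmA), free(right), robot_in(rmA)}
    → {ball_in(b2,rmA), free(right), robot_in(rmA)}

== RESULT ==
["ball_in(b2,rmA)", "free(right)", "robot_in(rmA)"]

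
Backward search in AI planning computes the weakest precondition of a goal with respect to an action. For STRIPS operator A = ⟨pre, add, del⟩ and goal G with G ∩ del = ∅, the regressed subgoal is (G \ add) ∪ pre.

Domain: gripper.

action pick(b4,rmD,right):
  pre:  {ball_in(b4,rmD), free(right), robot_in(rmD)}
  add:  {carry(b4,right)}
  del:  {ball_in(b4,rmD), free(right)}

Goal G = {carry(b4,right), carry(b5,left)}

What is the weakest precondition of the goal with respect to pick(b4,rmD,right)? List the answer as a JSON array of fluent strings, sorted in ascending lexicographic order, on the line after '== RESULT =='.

Regress:
  G ∩ del = {}  (empty — regression defined)
  G \ add = {carry(b4,right), carry(b5,left)} \ {carry(b4,right)} = {carry(b5,left)}
  ∪ pre   = {carry(b5,left)} ∪ {ball_in(b4,rmD), free(right), robot_in(rmD)}
          = {ball_in(b4,rmD), carry(b5,left), free(right), robot_in(rmD)}

== RESULT ==
["ball_in(b4,rmD)", "carry(b5,left)", "free(right)", "robot_in(rmD)"]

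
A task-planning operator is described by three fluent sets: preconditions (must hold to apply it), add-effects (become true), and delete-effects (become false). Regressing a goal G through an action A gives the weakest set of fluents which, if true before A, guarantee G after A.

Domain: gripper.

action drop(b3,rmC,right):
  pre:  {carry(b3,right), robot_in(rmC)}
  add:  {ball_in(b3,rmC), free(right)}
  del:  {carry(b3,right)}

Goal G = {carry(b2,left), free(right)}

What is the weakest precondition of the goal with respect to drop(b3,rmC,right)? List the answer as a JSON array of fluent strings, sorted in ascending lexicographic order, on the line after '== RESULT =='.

Regress:
  G ∩ del = {}  (empty — regression defined)
  G \ add = {carry(b2,left), free(right)} \ {ball_in(b3,rmC), free(right)} = {carry(b2,left)}
  ∪ pre   = {carry(b2,left)} ∪ {carry(b3,right), robot_in(rmC)}
          = {carry(b2,left), carry(b3,right), robot_in(rmC)}

== RESULT ==
["carry(b2,left)", "carry(b3,right)", "robot_in(rmC)"]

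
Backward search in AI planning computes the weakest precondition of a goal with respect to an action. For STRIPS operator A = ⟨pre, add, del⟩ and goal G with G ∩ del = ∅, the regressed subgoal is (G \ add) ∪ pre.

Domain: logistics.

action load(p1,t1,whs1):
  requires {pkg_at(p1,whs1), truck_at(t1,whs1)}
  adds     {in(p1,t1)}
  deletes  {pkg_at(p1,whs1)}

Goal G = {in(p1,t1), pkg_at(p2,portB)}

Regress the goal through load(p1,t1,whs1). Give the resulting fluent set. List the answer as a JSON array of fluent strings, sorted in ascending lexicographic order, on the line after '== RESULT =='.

Compute (G \ add) ∪ pre:
  G ∩ del = {}  (empty — regression defined)
  G \ add = {in(p1,t1), pkg_at(p2,portB)} \ {in(p1,t1)} = {pkg_at(p2,portB)}
  ∪ pre   = {pkg_at(p2,portB)} ∪ {pkg_at(p1,whs1), truck_at(t1,whs1)}
          = {pkg_at(p1,whs1), pkg_at(p2,portB), truck_at(t1,whs1)}

== RESULT ==
["pkg_at(p1,whs1)", "pkg_at(p2,portB)", "truck_at(t1,whs1)"]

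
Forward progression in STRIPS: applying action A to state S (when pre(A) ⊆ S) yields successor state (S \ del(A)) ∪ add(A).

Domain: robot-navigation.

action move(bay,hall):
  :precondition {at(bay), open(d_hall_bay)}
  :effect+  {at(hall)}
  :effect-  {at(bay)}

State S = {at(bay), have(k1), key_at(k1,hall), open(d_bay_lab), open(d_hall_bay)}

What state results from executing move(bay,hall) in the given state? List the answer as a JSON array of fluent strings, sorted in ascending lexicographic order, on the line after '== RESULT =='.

Compute (S \ del) ∪ add:
  pre ⊆ S: {at(bay), open(d_hall_bay)} ⊆ S  — applicable
  S \ del = {have(k1), key_at(k1,hall), open(d_bay_lab), open(d_hall_bay)}
  ∪ add   = {at(hall), have(k1), key_at(k1,hall), open(d_bay_lab), open(d_hall_bay)}

== RESULT ==
["at(hall)", "have(k1)", "key_at(k1,hall)", "open(d_bay_lab)", "open(d_hall_bay)"]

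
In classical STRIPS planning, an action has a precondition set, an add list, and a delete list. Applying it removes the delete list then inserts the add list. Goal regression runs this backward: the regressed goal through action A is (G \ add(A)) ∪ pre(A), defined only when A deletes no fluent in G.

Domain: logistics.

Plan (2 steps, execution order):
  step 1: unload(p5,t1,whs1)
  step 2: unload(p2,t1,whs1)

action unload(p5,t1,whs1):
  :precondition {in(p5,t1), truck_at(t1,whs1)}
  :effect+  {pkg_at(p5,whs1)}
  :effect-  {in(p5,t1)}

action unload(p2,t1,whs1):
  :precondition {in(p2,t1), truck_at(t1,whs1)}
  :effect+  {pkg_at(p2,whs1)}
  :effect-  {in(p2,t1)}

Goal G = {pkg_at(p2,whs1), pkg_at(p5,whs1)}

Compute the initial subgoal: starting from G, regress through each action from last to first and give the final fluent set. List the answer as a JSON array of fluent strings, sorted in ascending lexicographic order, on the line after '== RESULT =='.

Work backward from the goal:
  through step 2 (unload(p2,t1,whs1)): drop {pkg_at(p2,whs1)}, keep {pkg_at(p5,whs1)}, require {in(p2,t1), truck_at(t1,whs1)}
    → {in(p2,t1), pkg_at(p5,whs1), truck_at(t1,whs1)}
  through step 1 (unload(p5,t1,whs1)): drop {pkg_at(p5,whs1)}, keep {in(p2,t1), truck_at(t1,whs1)}, require {in(p5,t1), truck_at(t1,whs1)}
    → {in(p2,t1), in(p5,t1), truck_at(t1,whs1)}

== RESULT ==
["in(p2,t1)", "in(p5,t1)", "truck_at(t1,whs1)"]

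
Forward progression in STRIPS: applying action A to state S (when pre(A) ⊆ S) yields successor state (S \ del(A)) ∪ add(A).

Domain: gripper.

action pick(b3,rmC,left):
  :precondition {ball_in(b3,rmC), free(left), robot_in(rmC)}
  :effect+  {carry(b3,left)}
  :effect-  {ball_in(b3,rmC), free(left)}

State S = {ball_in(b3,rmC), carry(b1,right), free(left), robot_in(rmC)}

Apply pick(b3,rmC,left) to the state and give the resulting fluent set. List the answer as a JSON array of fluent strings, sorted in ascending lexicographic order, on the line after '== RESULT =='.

Compute (S \ del) ∪ add:
  pre ⊆ S: {ball_in(b3,rmC), free(left), robot_in(rmC)} ⊆ S  — applicable
  S \ del = {carry(b1,right), robot_in(rmC)}
  ∪ add   = {carry(b1,right), carry(b3,left), robot_in(rmC)}

== RESULT ==
["carry(b1,right)", "carry(b3,left)", "robot_in(rmC)"]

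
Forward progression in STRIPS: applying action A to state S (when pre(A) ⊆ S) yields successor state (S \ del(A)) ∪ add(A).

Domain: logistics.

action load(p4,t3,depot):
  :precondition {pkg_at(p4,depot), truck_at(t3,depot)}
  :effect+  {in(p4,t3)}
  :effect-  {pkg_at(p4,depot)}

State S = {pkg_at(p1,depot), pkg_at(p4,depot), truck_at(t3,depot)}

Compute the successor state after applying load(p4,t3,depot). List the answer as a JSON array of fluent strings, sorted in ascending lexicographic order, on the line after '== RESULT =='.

Progress:
  pre ⊆ S: {pkg_at(p4,depot), truck_at(t3,depot)} ⊆ S  — applicable
  S \ del = {pkg_at(p1,depot), truck_at(t3,depot)}
  ∪ add   = {in(p4,t3), pkg_at(p1,depot), truck_at(t3,depot)}

== RESULT ==
["in(p4,t3)", "pkg_at(p1,depot)", "truck_at(t3,depot)"]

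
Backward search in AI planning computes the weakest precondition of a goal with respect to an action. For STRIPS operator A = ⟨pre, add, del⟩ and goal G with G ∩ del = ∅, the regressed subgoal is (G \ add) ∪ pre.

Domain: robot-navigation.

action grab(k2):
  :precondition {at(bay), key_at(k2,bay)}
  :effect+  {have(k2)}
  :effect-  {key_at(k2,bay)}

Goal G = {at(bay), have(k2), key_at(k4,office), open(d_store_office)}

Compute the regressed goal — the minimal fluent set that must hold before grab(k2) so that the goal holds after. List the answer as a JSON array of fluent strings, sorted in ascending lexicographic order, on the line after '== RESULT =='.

Regress:
  G ∩ del = {}  (empty — regression defined)
  G \ add = {at(bay), have(k2), key_at(k4,office), open(d_store_office)} \ {have(k2)} = {at(bay), key_at(k4,office), open(d_store_office)}
  ∪ pre   = {at(bay), key_at(k4,office), open(d_store_office)} ∪ {at(bay), key_at(k2,bay)}
          = {at(bay), key_at(k2,bay), key_at(k4,office), open(d_store_office)}

== RESULT ==
["at(bay)", "key_at(k2,bay)", "key_at(k4,office)", "open(d_store_office)"]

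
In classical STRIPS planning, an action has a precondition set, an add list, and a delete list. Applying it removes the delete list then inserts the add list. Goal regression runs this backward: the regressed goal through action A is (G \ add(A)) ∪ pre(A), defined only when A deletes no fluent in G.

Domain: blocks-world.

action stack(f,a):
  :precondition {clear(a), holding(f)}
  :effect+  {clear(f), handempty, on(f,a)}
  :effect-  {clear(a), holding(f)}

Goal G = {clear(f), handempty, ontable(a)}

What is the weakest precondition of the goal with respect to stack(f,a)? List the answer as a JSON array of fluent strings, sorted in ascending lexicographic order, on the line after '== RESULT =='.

Compute (G \ add) ∪ pre:
  G ∩ del = {}  (empty — regression defined)
  G \ add = {clear(f), handempty, ontable(a)} \ {clear(f), handempty, on(f,a)} = {ontable(a)}
  ∪ pre   = {ontable(a)} ∪ {clear(a), holding(f)}
          = {clear(a), holding(f), ontable(a)}

== RESULT ==
["clear(a)", "holding(f)", "ontable(a)"]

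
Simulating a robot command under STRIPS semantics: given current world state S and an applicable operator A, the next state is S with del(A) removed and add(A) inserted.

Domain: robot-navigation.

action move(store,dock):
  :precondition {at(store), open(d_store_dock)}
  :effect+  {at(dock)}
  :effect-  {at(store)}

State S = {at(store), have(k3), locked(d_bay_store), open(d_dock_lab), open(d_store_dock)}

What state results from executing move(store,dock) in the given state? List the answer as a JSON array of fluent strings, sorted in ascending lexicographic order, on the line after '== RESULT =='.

Progress:
  pre ⊆ S: {at(store), open(d_store_dock)} ⊆ S  — applicable
  S \ del = {have(k3), locked(d_bay_store), open(d_dock_lab), open(d_store_dock)}
  ∪ add   = {at(dock), have(k3), locked(d_bay_store), open(d_dock_lab), open(d_store_dock)}

== RESULT ==
["at(dock)", "have(k3)", "locked(d_bay_store)", "open(d_dock_lab)", "open(d_store_dock)"]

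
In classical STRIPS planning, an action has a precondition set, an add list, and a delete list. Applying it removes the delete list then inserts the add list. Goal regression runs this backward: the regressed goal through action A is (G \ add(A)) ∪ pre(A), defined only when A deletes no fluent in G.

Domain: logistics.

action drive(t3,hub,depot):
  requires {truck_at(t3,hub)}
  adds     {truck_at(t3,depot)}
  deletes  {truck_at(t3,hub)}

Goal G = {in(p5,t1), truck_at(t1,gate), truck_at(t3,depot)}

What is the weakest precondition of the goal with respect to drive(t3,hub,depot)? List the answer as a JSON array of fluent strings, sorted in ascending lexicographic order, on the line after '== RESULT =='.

Compute (G \ add) ∪ pre:
  G ∩ del = {}  (empty — regression defined)
  G \ add = {in(p5,t1), truck_at(t1,gate), truck_at(t3,depot)} \ {truck_at(t3,depot)} = {in(p5,t1), truck_at(t1,gate)}
  ∪ pre   = {in(p5,t1), truck_at(t1,gate)} ∪ {truck_at(t3,hub)}
          = {in(p5,t1), truck_at(t1,gate), truck_at(t3,hub)}

== RESULT ==
["in(p5,t1)", "truck_at(t1,gate)", "truck_at(t3,hub)"]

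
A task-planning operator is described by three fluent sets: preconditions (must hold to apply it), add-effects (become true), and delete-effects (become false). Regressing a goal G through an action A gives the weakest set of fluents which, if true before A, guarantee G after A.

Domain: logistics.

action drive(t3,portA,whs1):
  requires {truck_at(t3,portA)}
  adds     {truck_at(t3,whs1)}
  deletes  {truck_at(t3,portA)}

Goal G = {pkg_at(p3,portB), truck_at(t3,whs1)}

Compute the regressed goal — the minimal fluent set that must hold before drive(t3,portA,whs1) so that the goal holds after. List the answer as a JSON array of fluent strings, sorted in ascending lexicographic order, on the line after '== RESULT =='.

Regress:
  G ∩ del = {}  (empty — regression defined)
  G \ add = {pkg_at(p3,portB), truck_at(t3,whs1)} \ {truck_at(t3,whs1)} = {pkg_at(p3,portB)}
  ∪ pre   = {pkg_at(p3,portB)} ∪ {truck_at(t3,portA)}
          = {pkg_at(p3,portB), truck_at(t3,portA)}

== RESULT ==
["pkg_at(p3,portB)", "truck_at(t3,portA)"]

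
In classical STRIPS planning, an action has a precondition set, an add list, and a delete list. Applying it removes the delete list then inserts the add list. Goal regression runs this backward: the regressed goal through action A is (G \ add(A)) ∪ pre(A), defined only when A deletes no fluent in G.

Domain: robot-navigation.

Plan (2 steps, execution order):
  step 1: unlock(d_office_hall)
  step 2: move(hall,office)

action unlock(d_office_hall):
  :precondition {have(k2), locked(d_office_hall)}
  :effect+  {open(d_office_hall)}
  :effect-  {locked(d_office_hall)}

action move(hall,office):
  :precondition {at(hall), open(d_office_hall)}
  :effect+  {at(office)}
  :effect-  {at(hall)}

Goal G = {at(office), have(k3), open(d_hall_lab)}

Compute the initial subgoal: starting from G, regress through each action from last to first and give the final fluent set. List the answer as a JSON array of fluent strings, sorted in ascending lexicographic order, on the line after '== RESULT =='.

Work backward from the goal:
  through step 2 (move(hall,office)): drop {at(office)}, keep {have(k3), open(d_hall_lab)}, require {at(hall), open(d_office_hall)}
    → {at(hall), have(k3), open(d_hall_lab), open(d_office_hall)}
  through step 1 (unlock(d_office_hall)): drop {open(d_office_hall)}, keep {at(hall), have(k3), open(d_hall_lab)}, require {have(k2), locked(d_office_hall)}
    → {at(hall), have(k2), have(k3), locked(d_office_hall), open(d_hall_lab)}

== RESULT ==
["at(hall)", "have(k2)", "have(k3)", "locked(d_office_hall)", "open(d_hall_lab)"]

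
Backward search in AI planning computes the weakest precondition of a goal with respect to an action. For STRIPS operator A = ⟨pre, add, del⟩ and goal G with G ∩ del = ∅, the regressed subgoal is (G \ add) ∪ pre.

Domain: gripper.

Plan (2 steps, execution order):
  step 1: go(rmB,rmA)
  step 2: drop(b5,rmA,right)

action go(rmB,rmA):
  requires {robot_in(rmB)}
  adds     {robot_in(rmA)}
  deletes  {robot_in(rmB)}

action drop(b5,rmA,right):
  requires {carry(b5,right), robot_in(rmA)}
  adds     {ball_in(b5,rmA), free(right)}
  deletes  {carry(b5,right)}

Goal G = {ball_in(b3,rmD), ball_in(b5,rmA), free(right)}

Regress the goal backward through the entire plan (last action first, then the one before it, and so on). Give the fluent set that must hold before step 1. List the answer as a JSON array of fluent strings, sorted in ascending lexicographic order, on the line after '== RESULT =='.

Work backward from the goal:
  through step 2 (drop(b5,rmA,right)): drop {ball_in(b5,rmA), free(right)}, keep {ball_in(b3,rmD)}, require {carry(b5,right), robot_in(rmA)}
    → {ball_in(b3,rmD), carry(b5,right), robot_in(rmA)}
  through step 1 (go(rmB,rmA)): drop {robot_in(rmA)}, keep {ball_in(b3,rmD), carry(b5,right)}, require {robot_in(rmB)}
    → {ball_in(b3,rmD), carry(b5,right), robot_in(rmB)}

== RESULT ==
["ball_in(b3,rmD)", "carry(b5,right)", "robot_in(rmB)"]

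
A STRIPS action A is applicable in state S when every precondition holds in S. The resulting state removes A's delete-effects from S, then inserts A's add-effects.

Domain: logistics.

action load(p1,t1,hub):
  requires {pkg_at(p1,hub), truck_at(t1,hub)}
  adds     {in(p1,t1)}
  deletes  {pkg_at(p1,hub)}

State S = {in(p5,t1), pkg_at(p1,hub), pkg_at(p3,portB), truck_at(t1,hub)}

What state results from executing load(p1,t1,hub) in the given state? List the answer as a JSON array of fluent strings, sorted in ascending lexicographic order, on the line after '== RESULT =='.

Progress:
  pre ⊆ S: {pkg_at(p1,hub), truck_at(t1,hub)} ⊆ S  — applicable
  S \ del = {in(p5,t1), pkg_at(p3,portB), truck_at(t1,hub)}
  ∪ add   = {in(p1,t1), in(p5,t1), pkg_at(p3,portB), truck_at(t1,hub)}

== RESULT ==
["in(p1,t1)", "in(p5,t1)", "pkg_at(p3,portB)", "truck_at(t1,hub)"]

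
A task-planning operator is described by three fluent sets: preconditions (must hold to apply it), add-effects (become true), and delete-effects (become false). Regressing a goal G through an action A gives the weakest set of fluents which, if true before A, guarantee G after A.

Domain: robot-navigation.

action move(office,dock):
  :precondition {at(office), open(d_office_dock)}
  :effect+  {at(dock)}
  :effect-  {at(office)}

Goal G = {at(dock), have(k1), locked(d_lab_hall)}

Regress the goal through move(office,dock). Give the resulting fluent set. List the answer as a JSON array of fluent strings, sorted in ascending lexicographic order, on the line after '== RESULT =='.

Compute (G \ add) ∪ pre:
  G ∩ del = {}  (empty — regression defined)
  G \ add = {at(dock), have(k1), locked(d_lab_hall)} \ {at(dock)} = {have(k1), locked(d_lab_hall)}
  ∪ pre   = {have(k1), locked(d_lab_hall)} ∪ {at(office), open(d_office_dock)}
          = {at(office), have(k1), locked(d_lab_hall), open(d_office_dock)}

== RESULT ==
["at(office)", "have(k1)", "locked(d_lab_hall)", "open(d_office_dock)"]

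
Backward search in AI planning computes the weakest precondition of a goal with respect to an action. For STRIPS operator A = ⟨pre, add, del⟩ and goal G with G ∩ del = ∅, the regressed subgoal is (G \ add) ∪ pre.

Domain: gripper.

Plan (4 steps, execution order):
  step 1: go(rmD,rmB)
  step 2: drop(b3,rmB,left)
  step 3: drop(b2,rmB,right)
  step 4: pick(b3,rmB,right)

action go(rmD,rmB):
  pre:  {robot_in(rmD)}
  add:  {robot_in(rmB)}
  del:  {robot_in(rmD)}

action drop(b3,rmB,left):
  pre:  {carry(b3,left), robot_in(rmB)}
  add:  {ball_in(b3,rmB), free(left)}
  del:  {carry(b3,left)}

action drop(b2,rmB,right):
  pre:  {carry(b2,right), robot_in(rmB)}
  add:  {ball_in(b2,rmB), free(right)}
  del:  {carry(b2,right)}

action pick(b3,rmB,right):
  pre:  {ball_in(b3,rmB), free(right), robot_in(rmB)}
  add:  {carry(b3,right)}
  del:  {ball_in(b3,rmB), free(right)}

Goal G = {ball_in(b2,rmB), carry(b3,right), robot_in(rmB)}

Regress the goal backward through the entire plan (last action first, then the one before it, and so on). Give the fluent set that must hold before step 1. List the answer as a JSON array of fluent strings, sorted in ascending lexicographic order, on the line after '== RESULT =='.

Work backward from the goal:
  through step 4 (pick(b3,rmB,right)): drop {carry(b3,right)}, keep {ball_in(b2,rmB), robot_in(rmB)}, require {ball_in(b3,rmB), free(right), robot_in(rmB)}
    → {ball_in(b2,rmB), ball_in(b3,rmB), free(right), robot_in(rmB)}
  through step 3 (drop(b2,rmB,right)): drop {ball_in(b2,rmB), free(right)}, keep {ball_in(b3,rmB), robot_in(rmB)}, require {carry(b2,right), robot_in(rmB)}
    → {ball_in(b3,rmB), carry(b2,right), robot_in(rmB)}
  through step 2 (drop(b3,rmB,left)): drop {ball_in(b3,rmB)}, keep {carry(b2,right), robot_in(rmB)}, require {carry(b3,left), robot_in(rmB)}
    → {carry(b2,right), carry(b3,left), robot_in(rmB)}
  through step 1 (go(rmD,rmB)): drop {robot_in(rmB)}, keep {carry(b2,right), carry(b3,left)}, require {robot_in(rmD)}
    → {carry(b2,right), carry(b3,left), robot_in(rmD)}

== RESULT ==
["carry(b2,right)", "carry(b3,left)", "robot_in(rmD)"]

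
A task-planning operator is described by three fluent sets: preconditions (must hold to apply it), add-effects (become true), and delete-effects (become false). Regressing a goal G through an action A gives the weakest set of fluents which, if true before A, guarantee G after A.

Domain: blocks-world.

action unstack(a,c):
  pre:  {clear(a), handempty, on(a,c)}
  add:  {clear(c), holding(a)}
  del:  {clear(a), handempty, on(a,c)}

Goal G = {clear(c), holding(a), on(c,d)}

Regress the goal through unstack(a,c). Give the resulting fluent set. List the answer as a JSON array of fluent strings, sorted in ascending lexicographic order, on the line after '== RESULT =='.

Compute (G \ add) ∪ pre:
  G ∩ del = {}  (empty — regression defined)
  G \ add = {clear(c), holding(a), on(c,d)} \ {clear(c), holding(a)} = {on(c,d)}
  ∪ pre   = {on(c,d)} ∪ {clear(a), handempty, on(a,c)}
          = {clear(a), handempty, on(a,c), on(c,d)}

== RESULT ==
["clear(a)", "handempty", "on(a,c)", "on(c,d)"]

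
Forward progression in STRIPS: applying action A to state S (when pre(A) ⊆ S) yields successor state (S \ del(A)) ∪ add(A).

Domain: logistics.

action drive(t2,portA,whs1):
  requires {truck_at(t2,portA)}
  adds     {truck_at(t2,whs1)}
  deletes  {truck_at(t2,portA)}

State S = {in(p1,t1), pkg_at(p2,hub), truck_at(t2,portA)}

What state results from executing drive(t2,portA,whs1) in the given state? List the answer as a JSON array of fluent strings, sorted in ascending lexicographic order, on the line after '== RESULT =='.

Progress:
  pre ⊆ S: {truck_at(t2,portA)} ⊆ S  — applicable
  S \ del = {in(p1,t1), pkg_at(p2,hub)}
  ∪ add   = {in(p1,t1), pkg_at(p2,hub), truck_at(t2,whs1)}

== RESULT ==
["in(p1,t1)", "pkg_at(p2,hub)", "truck_at(t2,whs1)"]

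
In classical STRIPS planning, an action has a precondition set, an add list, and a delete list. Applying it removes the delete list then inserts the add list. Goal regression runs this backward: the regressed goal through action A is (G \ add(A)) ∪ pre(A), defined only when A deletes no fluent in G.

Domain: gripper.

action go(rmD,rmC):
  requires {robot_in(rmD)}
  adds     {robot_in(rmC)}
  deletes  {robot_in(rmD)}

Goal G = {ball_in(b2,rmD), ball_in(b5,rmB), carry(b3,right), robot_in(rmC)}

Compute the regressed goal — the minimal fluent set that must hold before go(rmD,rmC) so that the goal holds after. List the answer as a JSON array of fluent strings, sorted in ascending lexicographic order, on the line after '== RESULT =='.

Regress:
  G ∩ del = {}  (empty — regression defined)
  G \ add = {ball_in(b2,rmD), ball_in(b5,rmB), carry(b3,right), robot_in(rmC)} \ {robot_in(rmC)} = {ball_in(b2,rmD), ball_in(b5,rmB), carry(b3,right)}
  ∪ pre   = {ball_in(b2,rmD), ball_in(b5,rmB), carry(b3,right)} ∪ {robot_in(rmD)}
          = {ball_in(b2,rmD), ball_in(b5,rmB), carry(b3,right), robot_in(rmD)}

== RESULT ==
["ball_in(b2,rmD)", "ball_in(b5,rmB)", "carry(b3,right)", "robot_in(rmD)"]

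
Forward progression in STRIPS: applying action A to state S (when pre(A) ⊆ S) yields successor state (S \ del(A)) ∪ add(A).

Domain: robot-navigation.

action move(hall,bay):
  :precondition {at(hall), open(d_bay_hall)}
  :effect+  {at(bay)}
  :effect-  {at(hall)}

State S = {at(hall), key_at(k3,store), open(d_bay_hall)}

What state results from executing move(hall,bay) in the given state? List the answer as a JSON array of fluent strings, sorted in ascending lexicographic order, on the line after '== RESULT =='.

Progress:
  pre ⊆ S: {at(hall), open(d_bay_hall)} ⊆ S  — applicable
  S \ del = {key_at(k3,store), open(d_bay_hall)}
  ∪ add   = {at(bay), key_at(k3,store), open(d_bay_hall)}

== RESULT ==
["at(bay)", "key_at(k3,store)", "open(d_bay_hall)"]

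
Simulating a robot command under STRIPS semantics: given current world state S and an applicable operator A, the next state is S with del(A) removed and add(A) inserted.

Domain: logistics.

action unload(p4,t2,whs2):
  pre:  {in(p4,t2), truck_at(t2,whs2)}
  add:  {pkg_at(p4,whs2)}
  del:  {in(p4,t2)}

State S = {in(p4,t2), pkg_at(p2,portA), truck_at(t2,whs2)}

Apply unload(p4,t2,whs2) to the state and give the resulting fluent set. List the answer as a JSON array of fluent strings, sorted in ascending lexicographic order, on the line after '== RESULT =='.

Progress:
  pre ⊆ S: {in(p4,t2), truck_at(t2,whs2)} ⊆ S  — applicable
  S \ del = {pkg_at(p2,portA), truck_at(t2,whs2)}
  ∪ add   = {pkg_at(p2,portA), pkg_at(p4,whs2), truck_at(t2,whs2)}

== RESULT ==
["pkg_at(p2,portA)", "pkg_at(p4,whs2)", "truck_at(t2,whs2)"]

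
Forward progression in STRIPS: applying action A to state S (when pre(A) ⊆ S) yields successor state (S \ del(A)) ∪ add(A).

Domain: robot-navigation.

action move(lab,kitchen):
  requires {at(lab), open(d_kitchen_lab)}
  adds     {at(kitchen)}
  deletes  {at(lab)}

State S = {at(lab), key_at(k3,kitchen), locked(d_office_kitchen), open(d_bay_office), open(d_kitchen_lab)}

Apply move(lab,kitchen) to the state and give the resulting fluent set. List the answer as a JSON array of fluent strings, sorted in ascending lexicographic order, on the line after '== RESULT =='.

Compute (S \ del) ∪ add:
  pre ⊆ S: {at(lab), open(d_kitchen_lab)} ⊆ S  — applicable
  S \ del = {key_at(k3,kitchen), locked(d_office_kitchen), open(d_bay_office), open(d_kitchen_lab)}
  ∪ add   = {at(kitchen), key_at(k3,kitchen), locked(d_office_kitchen), open(d_bay_office), open(d_kitchen_lab)}

== RESULT ==
["at(kitchen)", "key_at(k3,kitchen)", "locked(d_office_kitchen)", "open(d_bay_office)", "open(d_kitchen_lab)"]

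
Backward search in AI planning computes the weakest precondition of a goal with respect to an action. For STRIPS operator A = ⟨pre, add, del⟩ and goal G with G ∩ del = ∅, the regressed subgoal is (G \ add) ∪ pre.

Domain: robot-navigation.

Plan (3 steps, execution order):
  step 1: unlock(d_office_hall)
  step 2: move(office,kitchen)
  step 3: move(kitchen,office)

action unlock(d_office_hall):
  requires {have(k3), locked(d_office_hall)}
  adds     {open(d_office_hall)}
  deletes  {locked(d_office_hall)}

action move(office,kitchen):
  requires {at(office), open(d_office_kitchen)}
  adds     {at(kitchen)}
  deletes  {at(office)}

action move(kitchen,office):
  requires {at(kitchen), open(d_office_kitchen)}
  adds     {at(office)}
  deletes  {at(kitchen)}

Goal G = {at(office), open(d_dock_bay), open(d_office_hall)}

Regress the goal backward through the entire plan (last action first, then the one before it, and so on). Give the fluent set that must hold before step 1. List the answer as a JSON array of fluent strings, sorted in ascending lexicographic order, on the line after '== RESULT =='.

Regress step by step:
  through step 3 (move(kitchen,office)): drop {at(office)}, keep {open(d_dock_bay), open(d_office_hall)}, require {at(kitchen), open(d_office_kitchen)}
    → {at(kitchen), open(d_dock_bay), open(d_office_hall), open(d_office_kitchen)}
  through step 2 (move(office,kitchen)): drop {at(kitchen)}, keep {open(d_dock_bay), open(d_office_hall), open(d_office_kitchen)}, require {at(office), open(d_office_kitchen)}
    → {at(office), open(d_dock_bay), open(d_office_hall), open(d_office_kitchen)}
  through step 1 (unlock(d_office_hall)): drop {open(d_office_hall)}, keep {at(office), open(d_dock_bay), open(d_office_kitchen)}, require {have(k3), locked(d_office_hall)}
    → {at(office), have(k3), locked(d_office_hall), open(d_dock_bay), open(d_office_kitchen)}

== RESULT ==
["at(office)", "have(k3)", "locked(d_office_hall)", "open(d_dock_bay)", "open(d_office_kitchen)"]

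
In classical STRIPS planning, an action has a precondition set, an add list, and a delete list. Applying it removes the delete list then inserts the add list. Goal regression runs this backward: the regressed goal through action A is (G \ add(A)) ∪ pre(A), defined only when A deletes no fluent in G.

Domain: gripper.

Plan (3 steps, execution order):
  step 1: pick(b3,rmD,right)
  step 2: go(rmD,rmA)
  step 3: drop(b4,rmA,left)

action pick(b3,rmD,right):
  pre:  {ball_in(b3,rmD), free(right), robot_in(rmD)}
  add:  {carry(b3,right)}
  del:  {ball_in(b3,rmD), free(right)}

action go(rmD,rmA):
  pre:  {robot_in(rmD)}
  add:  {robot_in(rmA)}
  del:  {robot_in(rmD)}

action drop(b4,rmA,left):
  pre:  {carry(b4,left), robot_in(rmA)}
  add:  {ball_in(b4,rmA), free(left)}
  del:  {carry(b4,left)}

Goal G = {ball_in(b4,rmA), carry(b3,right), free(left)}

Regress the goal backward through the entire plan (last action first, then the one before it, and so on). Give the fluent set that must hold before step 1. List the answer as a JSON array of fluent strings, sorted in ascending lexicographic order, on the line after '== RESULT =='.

Regress step by step:
  through step 3 (drop(b4,rmA,left)): drop {ball_in(b4,rmA), free(left)}, keep {carry(b3,right)}, require {carry(b4,left), robot_in(rmA)}
    → {carry(b3,right), carry(b4,left), robot_in(rmA)}
  through step 2 (go(rmD,rmA)): drop {robot_in(rmA)}, keep {carry(b3,right), carry(b4,left)}, require {robot_in(rmD)}
    → {carry(b3,right), carry(b4,left), robot_in(rmD)}
  through step 1 (pick(b3,rmD,right)): drop {carry(b3,right)}, keep {carry(b4,left), robot_in(rmD)}, require {ball_in(b3,rmD), free(right), robot_in(rmD)}
    → {ball_in(b3,rmD), carry(b4,left), free(right), robot_in(rmD)}

== RESULT ==
["ball_in(b3,rmD)", "carry(b4,left)", "free(right)", "robot_in(rmD)"]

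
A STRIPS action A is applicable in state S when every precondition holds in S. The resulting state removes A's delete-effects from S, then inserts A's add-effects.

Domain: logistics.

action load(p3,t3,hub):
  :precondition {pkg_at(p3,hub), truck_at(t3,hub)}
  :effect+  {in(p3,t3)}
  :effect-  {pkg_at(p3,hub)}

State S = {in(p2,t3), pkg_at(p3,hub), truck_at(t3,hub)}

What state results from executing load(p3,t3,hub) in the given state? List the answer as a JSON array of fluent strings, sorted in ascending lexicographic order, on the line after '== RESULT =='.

Progress:
  pre ⊆ S: {pkg_at(p3,hub), truck_at(t3,hub)} ⊆ S  — applicable
  S \ del = {in(p2,t3), truck_at(t3,hub)}
  ∪ add   = {in(p2,t3), in(p3,t3), truck_at(t3,hub)}

== RESULT ==
["in(p2,t3)", "in(p3,t3)", "truck_at(t3,hub)"]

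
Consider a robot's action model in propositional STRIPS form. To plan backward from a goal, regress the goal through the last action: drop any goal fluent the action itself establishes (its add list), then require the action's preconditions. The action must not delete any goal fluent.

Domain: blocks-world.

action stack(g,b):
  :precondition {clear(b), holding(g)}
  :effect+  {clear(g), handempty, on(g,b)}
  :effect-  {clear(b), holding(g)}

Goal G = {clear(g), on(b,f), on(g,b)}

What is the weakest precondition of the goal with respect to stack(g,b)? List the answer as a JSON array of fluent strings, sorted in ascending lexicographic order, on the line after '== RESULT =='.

Regress:
  G ∩ del = {}  (empty — regression defined)
  G \ add = {clear(g), on(b,f), on(g,b)} \ {clear(g), handempty, on(g,b)} = {on(b,f)}
  ∪ pre   = {on(b,f)} ∪ {clear(b), holding(g)}
          = {clear(b), holding(g), on(b,f)}

== RESULT ==
["clear(b)", "holding(g)", "on(b,f)"]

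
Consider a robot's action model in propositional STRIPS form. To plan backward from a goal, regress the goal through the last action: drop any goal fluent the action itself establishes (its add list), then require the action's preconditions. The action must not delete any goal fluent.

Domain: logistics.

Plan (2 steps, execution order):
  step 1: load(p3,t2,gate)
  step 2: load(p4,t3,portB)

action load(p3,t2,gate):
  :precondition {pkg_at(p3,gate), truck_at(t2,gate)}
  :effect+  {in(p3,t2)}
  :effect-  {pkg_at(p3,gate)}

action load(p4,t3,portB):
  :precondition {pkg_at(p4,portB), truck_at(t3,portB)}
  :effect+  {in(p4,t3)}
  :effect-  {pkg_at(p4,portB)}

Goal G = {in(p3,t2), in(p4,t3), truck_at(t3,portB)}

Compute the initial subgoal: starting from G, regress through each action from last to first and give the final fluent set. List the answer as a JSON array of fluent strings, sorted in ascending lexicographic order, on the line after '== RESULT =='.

Regress step by step:
  through step 2 (load(p4,t3,portB)): drop {in(p4,t3)}, keep {in(p3,t2), truck_at(t3,portB)}, require {pkg_at(p4,portB), truck_at(t3,portB)}
    → {in(p3,t2), pkg_at(p4,portB), truck_at(t3,portB)}
  through step 1 (load(p3,t2,gate)): drop {in(p3,t2)}, keep {pkg_at(p4,portB), truck_at(t3,portB)}, require {pkg_at(p3,gate), truck_at(t2,gate)}
    → {pkg_at(p3,gate), pkg_at(p4,portB), truck_at(t2,gate), truck_at(t3,portB)}

== RESULT ==
["pkg_at(p3,gate)", "pkg_at(p4,portB)", "truck_at(t2,gate)", "truck_at(t3,portB)"]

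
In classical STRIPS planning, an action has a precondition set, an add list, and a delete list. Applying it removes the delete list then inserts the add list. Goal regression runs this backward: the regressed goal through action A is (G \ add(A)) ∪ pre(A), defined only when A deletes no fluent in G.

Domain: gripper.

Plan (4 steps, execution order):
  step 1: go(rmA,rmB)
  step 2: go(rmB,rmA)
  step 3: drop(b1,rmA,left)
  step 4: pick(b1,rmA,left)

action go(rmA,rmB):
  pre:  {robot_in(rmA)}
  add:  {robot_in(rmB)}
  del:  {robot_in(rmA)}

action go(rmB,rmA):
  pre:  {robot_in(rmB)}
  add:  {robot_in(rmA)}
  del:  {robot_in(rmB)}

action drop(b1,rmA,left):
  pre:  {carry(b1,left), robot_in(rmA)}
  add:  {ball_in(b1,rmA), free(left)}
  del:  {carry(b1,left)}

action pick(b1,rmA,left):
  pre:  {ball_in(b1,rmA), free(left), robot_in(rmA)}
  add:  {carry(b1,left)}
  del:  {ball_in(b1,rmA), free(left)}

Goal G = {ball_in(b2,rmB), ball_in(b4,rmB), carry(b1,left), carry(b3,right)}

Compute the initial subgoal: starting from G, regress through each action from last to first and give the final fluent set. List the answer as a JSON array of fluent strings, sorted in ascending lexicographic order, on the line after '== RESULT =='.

Work backward from the goal:
  through step 4 (pick(b1,rmA,left)): drop {carry(b1,left)}, keep {ball_in(b2,rmB), ball_in(b4,rmB), carry(b3,right)}, require {ball_in(b1,rmA), free(left), robot_in(rmA)}
    → {ball_in(b1,rmA), ball_in(b2,rmB), ball_in(b4,rmB), carry(b3,right), free(left), robot_in(rmA)}
  through step 3 (drop(b1,rmA,left)): drop {ball_in(b1,rmA), free(left)}, keep {ball_in(b2,rmB), ball_in(b4,rmB), carry(b3,right), robot_in(rmA)}, require {carry(b1,left), robot_in(rmA)}
    → {ball_in(b2,rmB), ball_in(b4,rmB), carry(b1,left), carry(b3,right), robot_in(rmA)}
  through step 2 (go(rmB,rmA)): drop {robot_in(rmA)}, keep {ball_in(b2,rmB), ball_in(b4,rmB), carry(b1,left), carry(b3,right)}, require {robot_in(rmB)}
    → {ball_in(b2,rmB), ball_in(b4,rmB), carry(b1,left), carry(b3,right), robot_in(rmB)}
  through step 1 (go(rmA,rmB)): drop {robot_in(rmB)}, keep {ball_in(b2,rmB), ball_in(b4,rmB), carry(b1,left), carry(b3,right)}, require {robot_in(rmA)}
    → {ball_in(b2,rmB), ball_in(b4,rmB), carry(b1,left), carry(b3,right), robot_in(rmA)}

== RESULT ==
["ball_in(b2,rmB)", "ball_in(b4,rmB)", "carry(b1,left)", "carry(b3,right)", "robot_in(rmA)"]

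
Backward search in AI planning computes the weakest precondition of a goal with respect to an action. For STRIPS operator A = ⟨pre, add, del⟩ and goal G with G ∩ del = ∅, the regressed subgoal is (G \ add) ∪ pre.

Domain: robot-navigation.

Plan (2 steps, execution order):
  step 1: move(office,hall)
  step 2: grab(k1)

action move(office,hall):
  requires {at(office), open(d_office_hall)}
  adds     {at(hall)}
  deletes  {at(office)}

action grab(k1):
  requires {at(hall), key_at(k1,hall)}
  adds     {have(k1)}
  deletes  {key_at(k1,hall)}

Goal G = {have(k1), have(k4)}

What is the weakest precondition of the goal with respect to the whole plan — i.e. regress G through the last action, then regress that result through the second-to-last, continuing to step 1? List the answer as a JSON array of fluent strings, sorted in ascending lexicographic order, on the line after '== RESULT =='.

Regress step by step:
  through step 2 (grab(k1)): drop {have(k1)}, keep {have(k4)}, require {at(hall), key_at(k1,hall)}
    → {at(hall), have(k4), key_at(k1,hall)}
  through step 1 (move(office,hall)): drop {at(hall)}, keep {have(k4), key_at(k1,hall)}, require {at(office), open(d_office_hall)}
    → {at(office), have(k4), key_at(k1,hall), open(d_office_hall)}

== RESULT ==
["at(office)", "have(k4)", "key_at(k1,hall)", "open(d_office_hall)"]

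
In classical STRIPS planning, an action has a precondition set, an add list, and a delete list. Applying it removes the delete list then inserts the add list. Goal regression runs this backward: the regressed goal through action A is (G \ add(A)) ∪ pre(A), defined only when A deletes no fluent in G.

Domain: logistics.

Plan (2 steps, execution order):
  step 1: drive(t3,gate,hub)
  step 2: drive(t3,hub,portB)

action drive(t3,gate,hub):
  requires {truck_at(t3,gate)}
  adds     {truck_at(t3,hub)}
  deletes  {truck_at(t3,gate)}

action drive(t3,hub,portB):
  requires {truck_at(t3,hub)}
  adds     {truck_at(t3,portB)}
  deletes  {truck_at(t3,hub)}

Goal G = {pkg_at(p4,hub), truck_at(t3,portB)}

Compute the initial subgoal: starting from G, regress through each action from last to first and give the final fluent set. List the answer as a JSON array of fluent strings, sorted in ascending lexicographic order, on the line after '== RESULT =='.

Work backward from the goal:
  through step 2 (drive(t3,hub,portB)): drop {truck_at(t3,portB)}, keep {pkg_at(p4,hub)}, require {truck_at(t3,hub)}
    → {pkg_at(p4,hub), truck_at(t3,hub)}
  through step 1 (drive(t3,gate,hub)): drop {truck_at(t3,hub)}, keep {pkg_at(p4,hub)}, require {truck_at(t3,gate)}
    → {pkg_at(p4,hub), truck_at(t3,gate)}

== RESULT ==
["pkg_at(p4,hub)", "truck_at(t3,gate)"]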